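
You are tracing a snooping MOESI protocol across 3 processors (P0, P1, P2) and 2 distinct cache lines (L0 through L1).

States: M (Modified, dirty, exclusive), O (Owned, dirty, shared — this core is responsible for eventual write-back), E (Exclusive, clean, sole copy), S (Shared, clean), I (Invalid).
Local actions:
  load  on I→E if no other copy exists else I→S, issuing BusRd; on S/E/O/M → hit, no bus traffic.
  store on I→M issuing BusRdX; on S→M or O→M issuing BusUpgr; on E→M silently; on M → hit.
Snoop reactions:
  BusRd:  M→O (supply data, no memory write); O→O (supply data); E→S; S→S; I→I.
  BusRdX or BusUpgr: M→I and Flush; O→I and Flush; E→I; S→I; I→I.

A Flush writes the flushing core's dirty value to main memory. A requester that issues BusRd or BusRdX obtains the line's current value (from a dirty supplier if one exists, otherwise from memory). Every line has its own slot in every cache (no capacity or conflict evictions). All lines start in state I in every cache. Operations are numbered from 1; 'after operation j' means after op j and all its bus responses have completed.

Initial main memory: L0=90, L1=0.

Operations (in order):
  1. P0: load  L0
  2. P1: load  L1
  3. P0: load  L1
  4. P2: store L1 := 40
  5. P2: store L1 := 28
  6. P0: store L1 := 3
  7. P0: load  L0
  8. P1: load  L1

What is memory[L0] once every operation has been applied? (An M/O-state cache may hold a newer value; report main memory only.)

memory[L0] = 90

[1] P0: load  L0 | P0:E(90), P1:I, P2:I | bus: BusRd
[2] P1: load  L1 | P0:I, P1:E(0), P2:I | bus: BusRd
[3] P0: load  L1 | P0:S(0), P1:S(0), P2:I | bus: BusRd
[4] P2: store L1 := 40 | P0:I, P1:I, P2:M(40) | bus: BusRdX
[5] P2: store L1 := 28 | P0:I, P1:I, P2:M(28) | bus: none
[6] P0: store L1 := 3 | P0:M(3), P1:I, P2:I | bus: BusRdX,Flush
[7] P0: load  L0 | P0:E(90), P1:I, P2:I | bus: none
[8] P1: load  L1 | P0:O(3), P1:S(3), P2:I | bus: BusRd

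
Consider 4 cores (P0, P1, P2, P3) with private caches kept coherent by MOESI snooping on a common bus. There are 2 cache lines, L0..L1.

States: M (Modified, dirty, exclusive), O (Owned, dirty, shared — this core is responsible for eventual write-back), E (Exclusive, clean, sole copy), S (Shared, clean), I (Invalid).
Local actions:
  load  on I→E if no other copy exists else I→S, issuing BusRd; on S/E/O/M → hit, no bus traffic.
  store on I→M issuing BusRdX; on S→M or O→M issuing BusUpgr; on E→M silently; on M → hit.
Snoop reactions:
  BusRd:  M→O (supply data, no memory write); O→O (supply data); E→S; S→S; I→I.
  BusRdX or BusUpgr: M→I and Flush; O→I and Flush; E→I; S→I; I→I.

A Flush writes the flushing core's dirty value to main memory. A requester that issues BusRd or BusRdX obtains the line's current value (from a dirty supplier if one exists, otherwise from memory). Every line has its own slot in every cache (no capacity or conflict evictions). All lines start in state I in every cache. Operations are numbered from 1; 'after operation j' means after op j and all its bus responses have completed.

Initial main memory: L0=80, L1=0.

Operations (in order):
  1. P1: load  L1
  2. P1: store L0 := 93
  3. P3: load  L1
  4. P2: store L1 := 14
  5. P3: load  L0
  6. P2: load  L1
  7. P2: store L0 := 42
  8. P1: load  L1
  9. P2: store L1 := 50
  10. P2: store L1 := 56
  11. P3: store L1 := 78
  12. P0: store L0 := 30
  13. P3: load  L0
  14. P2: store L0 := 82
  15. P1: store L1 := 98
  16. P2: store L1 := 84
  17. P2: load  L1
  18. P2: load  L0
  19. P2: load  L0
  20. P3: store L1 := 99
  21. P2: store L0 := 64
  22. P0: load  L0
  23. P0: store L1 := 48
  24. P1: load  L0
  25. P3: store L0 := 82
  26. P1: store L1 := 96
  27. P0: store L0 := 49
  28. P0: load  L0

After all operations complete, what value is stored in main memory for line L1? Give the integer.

1. P1: load  L1  bus=[BusRd]  L1: P0=I P1=E P2=I P3=I  mem[L1]=0
2. P1: store L0 := 93  bus=[BusRdX]  L0: P0=I P1=M P2=I P3=I  mem[L0]=80
3. P3: load  L1  bus=[BusRd]  L1: P0=I P1=S P2=I P3=S  mem[L1]=0
4. P2: store L1 := 14  bus=[BusRdX]  L1: P0=I P1=I P2=M P3=I  mem[L1]=0
5. P3: load  L0  bus=[BusRd]  L0: P0=I P1=O P2=I P3=S  mem[L0]=80
6. P2: load  L1  bus=[-]  L1: P0=I P1=I P2=M P3=I  mem[L1]=0
7. P2: store L0 := 42  bus=[BusRdX,Flush]  L0: P0=I P1=I P2=M P3=I  mem[L0]=93
8. P1: load  L1  bus=[BusRd]  L1: P0=I P1=S P2=O P3=I  mem[L1]=0
9. P2: store L1 := 50  bus=[BusUpgr]  L1: P0=I P1=I P2=M P3=I  mem[L1]=0
10. P2: store L1 := 56  bus=[-]  L1: P0=I P1=I P2=M P3=I  mem[L1]=0
11. P3: store L1 := 78  bus=[BusRdX,Flush]  L1: P0=I P1=I P2=I P3=M  mem[L1]=56
12. P0: store L0 := 30  bus=[BusRdX,Flush]  L0: P0=M P1=I P2=I P3=I  mem[L0]=42
13. P3: load  L0  bus=[BusRd]  L0: P0=O P1=I P2=I P3=S  mem[L0]=42
14. P2: store L0 := 82  bus=[BusRdX,Flush]  L0: P0=I P1=I P2=M P3=I  mem[L0]=30
15. P1: store L1 := 98  bus=[BusRdX,Flush]  L1: P0=I P1=M P2=I P3=I  mem[L1]=78
16. P2: store L1 := 84  bus=[BusRdX,Flush]  L1: P0=I P1=I P2=M P3=I  mem[L1]=98
17. P2: load  L1  bus=[-]  L1: P0=I P1=I P2=M P3=I  mem[L1]=98
18. P2: load  L0  bus=[-]  L0: P0=I P1=I P2=M P3=I  mem[L0]=30
19. P2: load  L0  bus=[-]  L0: P0=I P1=I P2=M P3=I  mem[L0]=30
20. P3: store L1 := 99  bus=[BusRdX,Flush]  L1: P0=I P1=I P2=I P3=M  mem[L1]=84
21. P2: store L0 := 64  bus=[-]  L0: P0=I P1=I P2=M P3=I  mem[L0]=30
22. P0: load  L0  bus=[BusRd]  L0: P0=S P1=I P2=O P3=I  mem[L0]=30
23. P0: store L1 := 48  bus=[BusRdX,Flush]  L1: P0=M P1=I P2=I P3=I  mem[L1]=99
24. P1: load  L0  bus=[BusRd]  L0: P0=S P1=S P2=O P3=I  mem[L0]=30
25. P3: store L0 := 82  bus=[BusRdX,Flush]  L0: P0=I P1=I P2=I P3=M  mem[L0]=64
26. P1: store L1 := 96  bus=[BusRdX,Flush]  L1: P0=I P1=M P2=I P3=I  mem[L1]=48
27. P0: store L0 := 49  bus=[BusRdX,Flush]  L0: P0=M P1=I P2=I P3=I  mem[L0]=82
28. P0: load  L0  bus=[-]  L0: P0=M P1=I P2=I P3=I  mem[L0]=82

memory[L1] = 48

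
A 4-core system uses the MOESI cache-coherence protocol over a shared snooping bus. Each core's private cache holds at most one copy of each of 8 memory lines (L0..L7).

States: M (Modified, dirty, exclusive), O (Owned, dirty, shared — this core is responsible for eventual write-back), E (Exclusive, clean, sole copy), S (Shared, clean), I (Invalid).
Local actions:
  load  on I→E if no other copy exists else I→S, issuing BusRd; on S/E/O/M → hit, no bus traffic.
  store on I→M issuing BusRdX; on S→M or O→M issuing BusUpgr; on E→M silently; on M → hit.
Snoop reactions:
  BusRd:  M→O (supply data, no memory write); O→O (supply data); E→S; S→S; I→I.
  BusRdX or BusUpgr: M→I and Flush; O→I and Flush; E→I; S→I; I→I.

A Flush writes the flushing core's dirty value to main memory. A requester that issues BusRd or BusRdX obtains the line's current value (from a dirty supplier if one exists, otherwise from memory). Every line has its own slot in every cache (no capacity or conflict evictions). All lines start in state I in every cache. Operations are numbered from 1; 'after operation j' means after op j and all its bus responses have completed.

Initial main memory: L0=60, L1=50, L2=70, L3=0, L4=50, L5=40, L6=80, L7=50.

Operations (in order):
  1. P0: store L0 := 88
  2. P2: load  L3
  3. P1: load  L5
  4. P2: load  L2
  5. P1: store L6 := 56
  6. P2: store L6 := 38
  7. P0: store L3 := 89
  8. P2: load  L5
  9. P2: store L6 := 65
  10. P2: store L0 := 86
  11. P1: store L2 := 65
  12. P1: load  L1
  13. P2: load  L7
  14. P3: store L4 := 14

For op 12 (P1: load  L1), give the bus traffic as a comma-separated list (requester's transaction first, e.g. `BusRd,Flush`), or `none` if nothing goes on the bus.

  op1 P0: store L0 := 88 → M/I/I/I on L0; bus BusRdX; mem=60
  op2 P2: load  L3 → I/I/E/I on L3; bus BusRd; mem=0
  op3 P1: load  L5 → I/E/I/I on L5; bus BusRd; mem=40
  op4 P2: load  L2 → I/I/E/I on L2; bus BusRd; mem=70
  op5 P1: store L6 := 56 → I/M/I/I on L6; bus BusRdX; mem=80
  op6 P2: store L6 := 38 → I/I/M/I on L6; bus BusRdX Flush; mem=56
  op7 P0: store L3 := 89 → M/I/I/I on L3; bus BusRdX; mem=0
  op8 P2: load  L5 → I/S/S/I on L5; bus BusRd; mem=40
  op9 P2: store L6 := 65 → I/I/M/I on L6; bus (none); mem=56
  op10 P2: store L0 := 86 → I/I/M/I on L0; bus BusRdX Flush; mem=88
  op11 P1: store L2 := 65 → I/M/I/I on L2; bus BusRdX; mem=70
  op12 P1: load  L1 → I/E/I/I on L1; bus BusRd; mem=50
  op13 P2: load  L7 → I/I/E/I on L7; bus BusRd; mem=50
  op14 P3: store L4 := 14 → I/I/I/M on L4; bus BusRdX; mem=50

bus = BusRd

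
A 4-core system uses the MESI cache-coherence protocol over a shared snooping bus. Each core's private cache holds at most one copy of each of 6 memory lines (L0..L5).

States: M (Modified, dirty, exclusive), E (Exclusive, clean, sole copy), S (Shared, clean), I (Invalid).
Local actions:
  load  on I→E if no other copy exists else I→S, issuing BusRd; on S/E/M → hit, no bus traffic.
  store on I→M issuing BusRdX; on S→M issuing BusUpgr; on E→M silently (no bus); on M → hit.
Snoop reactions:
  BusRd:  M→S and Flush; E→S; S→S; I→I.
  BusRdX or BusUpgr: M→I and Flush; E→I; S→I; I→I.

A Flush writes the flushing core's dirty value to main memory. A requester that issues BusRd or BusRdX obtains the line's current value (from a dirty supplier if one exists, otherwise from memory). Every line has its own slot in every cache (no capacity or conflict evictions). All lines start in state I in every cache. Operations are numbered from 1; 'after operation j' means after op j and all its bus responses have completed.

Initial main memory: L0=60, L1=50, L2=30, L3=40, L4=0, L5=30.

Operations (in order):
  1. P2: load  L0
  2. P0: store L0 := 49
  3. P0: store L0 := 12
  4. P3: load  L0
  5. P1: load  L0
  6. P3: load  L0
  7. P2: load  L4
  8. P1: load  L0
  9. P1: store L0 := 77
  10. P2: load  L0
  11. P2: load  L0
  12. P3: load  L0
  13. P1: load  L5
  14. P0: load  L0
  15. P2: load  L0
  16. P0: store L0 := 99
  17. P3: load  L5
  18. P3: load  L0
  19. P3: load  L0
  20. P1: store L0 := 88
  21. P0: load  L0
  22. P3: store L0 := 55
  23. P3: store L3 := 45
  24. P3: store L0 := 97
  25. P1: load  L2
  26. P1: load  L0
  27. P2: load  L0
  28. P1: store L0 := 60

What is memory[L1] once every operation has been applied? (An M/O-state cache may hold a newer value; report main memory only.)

memory[L1] = 50

1. P2: load  L0  bus=[BusRd]  L0: P0=I P1=I P2=E P3=I  mem[L0]=60
2. P0: store L0 := 49  bus=[BusRdX]  L0: P0=M P1=I P2=I P3=I  mem[L0]=60
3. P0: store L0 := 12  bus=[-]  L0: P0=M P1=I P2=I P3=I  mem[L0]=60
4. P3: load  L0  bus=[BusRd,Flush]  L0: P0=S P1=I P2=I P3=S  mem[L0]=12
5. P1: load  L0  bus=[BusRd]  L0: P0=S P1=S P2=I P3=S  mem[L0]=12
6. P3: load  L0  bus=[-]  L0: P0=S P1=S P2=I P3=S  mem[L0]=12
7. P2: load  L4  bus=[BusRd]  L4: P0=I P1=I P2=E P3=I  mem[L4]=0
8. P1: load  L0  bus=[-]  L0: P0=S P1=S P2=I P3=S  mem[L0]=12
9. P1: store L0 := 77  bus=[BusUpgr]  L0: P0=I P1=M P2=I P3=I  mem[L0]=12
10. P2: load  L0  bus=[BusRd,Flush]  L0: P0=I P1=S P2=S P3=I  mem[L0]=77
11. P2: load  L0  bus=[-]  L0: P0=I P1=S P2=S P3=I  mem[L0]=77
12. P3: load  L0  bus=[BusRd]  L0: P0=I P1=S P2=S P3=S  mem[L0]=77
13. P1: load  L5  bus=[BusRd]  L5: P0=I P1=E P2=I P3=I  mem[L5]=30
14. P0: load  L0  bus=[BusRd]  L0: P0=S P1=S P2=S P3=S  mem[L0]=77
15. P2: load  L0  bus=[-]  L0: P0=S P1=S P2=S P3=S  mem[L0]=77
16. P0: store L0 := 99  bus=[BusUpgr]  L0: P0=M P1=I P2=I P3=I  mem[L0]=77
17. P3: load  L5  bus=[BusRd]  L5: P0=I P1=S P2=I P3=S  mem[L5]=30
18. P3: load  L0  bus=[BusRd,Flush]  L0: P0=S P1=I P2=I P3=S  mem[L0]=99
19. P3: load  L0  bus=[-]  L0: P0=S P1=I P2=I P3=S  mem[L0]=99
20. P1: store L0 := 88  bus=[BusRdX]  L0: P0=I P1=M P2=I P3=I  mem[L0]=99
21. P0: load  L0  bus=[BusRd,Flush]  L0: P0=S P1=S P2=I P3=I  mem[L0]=88
22. P3: store L0 := 55  bus=[BusRdX]  L0: P0=I P1=I P2=I P3=M  mem[L0]=88
23. P3: store L3 := 45  bus=[BusRdX]  L3: P0=I P1=I P2=I P3=M  mem[L3]=40
24. P3: store L0 := 97  bus=[-]  L0: P0=I P1=I P2=I P3=M  mem[L0]=88
25. P1: load  L2  bus=[BusRd]  L2: P0=I P1=E P2=I P3=I  mem[L2]=30
26. P1: load  L0  bus=[BusRd,Flush]  L0: P0=I P1=S P2=I P3=S  mem[L0]=97
27. P2: load  L0  bus=[BusRd]  L0: P0=I P1=S P2=S P3=S  mem[L0]=97
28. P1: store L0 := 60  bus=[BusUpgr]  L0: P0=I P1=M P2=I P3=I  mem[L0]=97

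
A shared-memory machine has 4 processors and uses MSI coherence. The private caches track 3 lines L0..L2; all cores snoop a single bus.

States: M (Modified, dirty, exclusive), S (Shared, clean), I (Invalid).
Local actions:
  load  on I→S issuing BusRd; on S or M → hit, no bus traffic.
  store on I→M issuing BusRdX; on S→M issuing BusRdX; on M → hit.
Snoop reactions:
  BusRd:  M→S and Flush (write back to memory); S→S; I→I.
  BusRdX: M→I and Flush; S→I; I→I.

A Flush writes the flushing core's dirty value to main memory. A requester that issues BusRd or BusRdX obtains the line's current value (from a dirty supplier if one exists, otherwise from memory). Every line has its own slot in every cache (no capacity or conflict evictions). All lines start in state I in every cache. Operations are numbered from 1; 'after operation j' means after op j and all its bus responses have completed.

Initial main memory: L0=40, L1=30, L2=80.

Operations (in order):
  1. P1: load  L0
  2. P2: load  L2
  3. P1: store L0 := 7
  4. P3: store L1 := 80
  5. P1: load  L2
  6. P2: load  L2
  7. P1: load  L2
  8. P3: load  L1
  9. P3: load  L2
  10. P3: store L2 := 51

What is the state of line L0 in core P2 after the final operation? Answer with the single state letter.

1. P1: load  L0  bus=[BusRd]  L0: P0=I P1=S P2=I P3=I  mem[L0]=40
2. P2: load  L2  bus=[BusRd]  L2: P0=I P1=I P2=S P3=I  mem[L2]=80
3. P1: store L0 := 7  bus=[BusRdX]  L0: P0=I P1=M P2=I P3=I  mem[L0]=40
4. P3: store L1 := 80  bus=[BusRdX]  L1: P0=I P1=I P2=I P3=M  mem[L1]=30
5. P1: load  L2  bus=[BusRd]  L2: P0=I P1=S P2=S P3=I  mem[L2]=80
6. P2: load  L2  bus=[-]  L2: P0=I P1=S P2=S P3=I  mem[L2]=80
7. P1: load  L2  bus=[-]  L2: P0=I P1=S P2=S P3=I  mem[L2]=80
8. P3: load  L1  bus=[-]  L1: P0=I P1=I P2=I P3=M  mem[L1]=30
9. P3: load  L2  bus=[BusRd]  L2: P0=I P1=S P2=S P3=S  mem[L2]=80
10. P3: store L2 := 51  bus=[BusRdX]  L2: P0=I P1=I P2=I P3=M  mem[L2]=80

state = I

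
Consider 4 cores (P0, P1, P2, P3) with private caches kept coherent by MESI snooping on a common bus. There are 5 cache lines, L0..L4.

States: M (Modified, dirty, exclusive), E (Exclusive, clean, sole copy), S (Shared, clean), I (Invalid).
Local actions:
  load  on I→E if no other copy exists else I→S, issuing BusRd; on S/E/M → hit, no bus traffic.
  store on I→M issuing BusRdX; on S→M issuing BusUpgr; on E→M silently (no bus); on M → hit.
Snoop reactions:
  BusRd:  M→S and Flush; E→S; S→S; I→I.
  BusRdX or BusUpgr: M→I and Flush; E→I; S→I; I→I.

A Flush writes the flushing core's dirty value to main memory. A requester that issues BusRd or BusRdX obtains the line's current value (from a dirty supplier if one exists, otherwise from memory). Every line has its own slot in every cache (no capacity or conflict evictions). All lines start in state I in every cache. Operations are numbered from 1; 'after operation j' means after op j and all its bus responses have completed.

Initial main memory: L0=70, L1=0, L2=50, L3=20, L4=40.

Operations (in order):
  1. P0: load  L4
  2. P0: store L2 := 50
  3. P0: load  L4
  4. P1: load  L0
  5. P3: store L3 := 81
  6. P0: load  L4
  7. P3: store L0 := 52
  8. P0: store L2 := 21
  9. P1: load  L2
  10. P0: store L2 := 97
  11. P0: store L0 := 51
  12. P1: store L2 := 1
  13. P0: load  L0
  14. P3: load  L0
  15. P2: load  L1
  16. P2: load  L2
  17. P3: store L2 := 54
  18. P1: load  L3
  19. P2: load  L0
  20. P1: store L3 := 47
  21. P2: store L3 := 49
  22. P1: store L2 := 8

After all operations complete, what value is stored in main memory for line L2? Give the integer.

step 1: P0: load  L4  ⟶  EIII  (L4)  txn=BusRd  M[L4]=40
step 2: P0: store L2 := 50  ⟶  MIII  (L2)  txn=BusRdX  M[L2]=50
step 3: P0: load  L4  ⟶  EIII  (L4)  txn=∅  M[L4]=40
step 4: P1: load  L0  ⟶  IEII  (L0)  txn=BusRd  M[L0]=70
step 5: P3: store L3 := 81  ⟶  IIIM  (L3)  txn=BusRdX  M[L3]=20
step 6: P0: load  L4  ⟶  EIII  (L4)  txn=∅  M[L4]=40
step 7: P3: store L0 := 52  ⟶  IIIM  (L0)  txn=BusRdX  M[L0]=70
step 8: P0: store L2 := 21  ⟶  MIII  (L2)  txn=∅  M[L2]=50
step 9: P1: load  L2  ⟶  SSII  (L2)  txn=BusRd+Flush  M[L2]=21
step 10: P0: store L2 := 97  ⟶  MIII  (L2)  txn=BusUpgr  M[L2]=21
step 11: P0: store L0 := 51  ⟶  MIII  (L0)  txn=BusRdX+Flush  M[L0]=52
step 12: P1: store L2 := 1  ⟶  IMII  (L2)  txn=BusRdX+Flush  M[L2]=97
step 13: P0: load  L0  ⟶  MIII  (L0)  txn=∅  M[L0]=52
step 14: P3: load  L0  ⟶  SIIS  (L0)  txn=BusRd+Flush  M[L0]=51
step 15: P2: load  L1  ⟶  IIEI  (L1)  txn=BusRd  M[L1]=0
step 16: P2: load  L2  ⟶  ISSI  (L2)  txn=BusRd+Flush  M[L2]=1
step 17: P3: store L2 := 54  ⟶  IIIM  (L2)  txn=BusRdX  M[L2]=1
step 18: P1: load  L3  ⟶  ISIS  (L3)  txn=BusRd+Flush  M[L3]=81
step 19: P2: load  L0  ⟶  SISS  (L0)  txn=BusRd  M[L0]=51
step 20: P1: store L3 := 47  ⟶  IMII  (L3)  txn=BusUpgr  M[L3]=81
step 21: P2: store L3 := 49  ⟶  IIMI  (L3)  txn=BusRdX+Flush  M[L3]=47
step 22: P1: store L2 := 8  ⟶  IMII  (L2)  txn=BusRdX+Flush  M[L2]=54

memory[L2] = 54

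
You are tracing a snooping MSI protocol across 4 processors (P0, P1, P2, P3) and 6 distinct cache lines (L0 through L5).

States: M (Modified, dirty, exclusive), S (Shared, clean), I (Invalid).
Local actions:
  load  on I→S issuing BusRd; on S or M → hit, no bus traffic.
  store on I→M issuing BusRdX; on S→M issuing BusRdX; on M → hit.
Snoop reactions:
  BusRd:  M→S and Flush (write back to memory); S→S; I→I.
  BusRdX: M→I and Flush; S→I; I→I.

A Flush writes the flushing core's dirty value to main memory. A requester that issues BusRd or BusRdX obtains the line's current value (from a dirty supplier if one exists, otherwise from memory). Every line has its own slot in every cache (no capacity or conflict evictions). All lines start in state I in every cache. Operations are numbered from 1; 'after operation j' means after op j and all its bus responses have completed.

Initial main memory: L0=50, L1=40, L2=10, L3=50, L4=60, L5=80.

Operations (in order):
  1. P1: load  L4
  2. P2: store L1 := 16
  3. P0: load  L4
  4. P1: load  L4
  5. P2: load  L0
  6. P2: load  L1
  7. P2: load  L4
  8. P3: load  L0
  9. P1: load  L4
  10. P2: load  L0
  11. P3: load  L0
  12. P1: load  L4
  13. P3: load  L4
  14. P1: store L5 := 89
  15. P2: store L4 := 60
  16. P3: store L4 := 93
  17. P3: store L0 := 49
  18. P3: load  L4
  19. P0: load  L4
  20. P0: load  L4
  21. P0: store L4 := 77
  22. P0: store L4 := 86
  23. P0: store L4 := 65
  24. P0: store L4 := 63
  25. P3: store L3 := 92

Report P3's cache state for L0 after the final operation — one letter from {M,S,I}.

step 1: P1: load  L4  ⟶  ISII  (L4)  txn=BusRd  M[L4]=60
step 2: P2: store L1 := 16  ⟶  IIMI  (L1)  txn=BusRdX  M[L1]=40
step 3: P0: load  L4  ⟶  SSII  (L4)  txn=BusRd  M[L4]=60
step 4: P1: load  L4  ⟶  SSII  (L4)  txn=∅  M[L4]=60
step 5: P2: load  L0  ⟶  IISI  (L0)  txn=BusRd  M[L0]=50
step 6: P2: load  L1  ⟶  IIMI  (L1)  txn=∅  M[L1]=40
step 7: P2: load  L4  ⟶  SSSI  (L4)  txn=BusRd  M[L4]=60
step 8: P3: load  L0  ⟶  IISS  (L0)  txn=BusRd  M[L0]=50
step 9: P1: load  L4  ⟶  SSSI  (L4)  txn=∅  M[L4]=60
step 10: P2: load  L0  ⟶  IISS  (L0)  txn=∅  M[L0]=50
step 11: P3: load  L0  ⟶  IISS  (L0)  txn=∅  M[L0]=50
step 12: P1: load  L4  ⟶  SSSI  (L4)  txn=∅  M[L4]=60
step 13: P3: load  L4  ⟶  SSSS  (L4)  txn=BusRd  M[L4]=60
step 14: P1: store L5 := 89  ⟶  IMII  (L5)  txn=BusRdX  M[L5]=80
step 15: P2: store L4 := 60  ⟶  IIMI  (L4)  txn=BusRdX  M[L4]=60
step 16: P3: store L4 := 93  ⟶  IIIM  (L4)  txn=BusRdX+Flush  M[L4]=60
step 17: P3: store L0 := 49  ⟶  IIIM  (L0)  txn=BusRdX  M[L0]=50
step 18: P3: load  L4  ⟶  IIIM  (L4)  txn=∅  M[L4]=60
step 19: P0: load  L4  ⟶  SIIS  (L4)  txn=BusRd+Flush  M[L4]=93
step 20: P0: load  L4  ⟶  SIIS  (L4)  txn=∅  M[L4]=93
step 21: P0: store L4 := 77  ⟶  MIII  (L4)  txn=BusRdX  M[L4]=93
step 22: P0: store L4 := 86  ⟶  MIII  (L4)  txn=∅  M[L4]=93
step 23: P0: store L4 := 65  ⟶  MIII  (L4)  txn=∅  M[L4]=93
step 24: P0: store L4 := 63  ⟶  MIII  (L4)  txn=∅  M[L4]=93
step 25: P3: store L3 := 92  ⟶  IIIM  (L3)  txn=BusRdX  M[L3]=50

state = M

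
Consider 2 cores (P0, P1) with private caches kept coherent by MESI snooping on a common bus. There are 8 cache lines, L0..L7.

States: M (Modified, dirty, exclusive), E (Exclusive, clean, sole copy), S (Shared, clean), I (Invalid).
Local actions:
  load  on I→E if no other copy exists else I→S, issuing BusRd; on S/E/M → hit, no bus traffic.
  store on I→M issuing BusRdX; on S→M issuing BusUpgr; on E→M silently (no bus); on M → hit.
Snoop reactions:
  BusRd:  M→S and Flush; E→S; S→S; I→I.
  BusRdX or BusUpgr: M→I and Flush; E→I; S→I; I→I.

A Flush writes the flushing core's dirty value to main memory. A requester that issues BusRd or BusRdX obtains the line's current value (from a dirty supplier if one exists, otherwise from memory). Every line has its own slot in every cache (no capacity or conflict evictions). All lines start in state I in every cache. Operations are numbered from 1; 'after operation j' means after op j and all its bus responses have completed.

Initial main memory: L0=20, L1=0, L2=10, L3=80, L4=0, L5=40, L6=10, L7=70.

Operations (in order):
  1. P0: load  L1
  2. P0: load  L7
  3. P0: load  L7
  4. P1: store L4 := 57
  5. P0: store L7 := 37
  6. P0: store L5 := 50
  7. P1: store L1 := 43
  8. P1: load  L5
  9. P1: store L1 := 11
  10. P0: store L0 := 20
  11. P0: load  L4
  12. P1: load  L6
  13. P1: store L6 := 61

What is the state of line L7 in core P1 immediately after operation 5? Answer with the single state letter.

state = I

  op1 P0: load  L1 → E/I on L1; bus BusRd; mem=0
  op2 P0: load  L7 → E/I on L7; bus BusRd; mem=70
  op3 P0: load  L7 → E/I on L7; bus (none); mem=70
  op4 P1: store L4 := 57 → I/M on L4; bus BusRdX; mem=0
  op5 P0: store L7 := 37 → M/I on L7; bus (none); mem=70
  op6 P0: store L5 := 50 → M/I on L5; bus BusRdX; mem=40
  op7 P1: store L1 := 43 → I/M on L1; bus BusRdX; mem=0
  op8 P1: load  L5 → S/S on L5; bus BusRd Flush; mem=50
  op9 P1: store L1 := 11 → I/M on L1; bus (none); mem=0
  op10 P0: store L0 := 20 → M/I on L0; bus BusRdX; mem=20
  op11 P0: load  L4 → S/S on L4; bus BusRd Flush; mem=57
  op12 P1: load  L6 → I/E on L6; bus BusRd; mem=10
  op13 P1: store L6 := 61 → I/M on L6; bus (none); mem=10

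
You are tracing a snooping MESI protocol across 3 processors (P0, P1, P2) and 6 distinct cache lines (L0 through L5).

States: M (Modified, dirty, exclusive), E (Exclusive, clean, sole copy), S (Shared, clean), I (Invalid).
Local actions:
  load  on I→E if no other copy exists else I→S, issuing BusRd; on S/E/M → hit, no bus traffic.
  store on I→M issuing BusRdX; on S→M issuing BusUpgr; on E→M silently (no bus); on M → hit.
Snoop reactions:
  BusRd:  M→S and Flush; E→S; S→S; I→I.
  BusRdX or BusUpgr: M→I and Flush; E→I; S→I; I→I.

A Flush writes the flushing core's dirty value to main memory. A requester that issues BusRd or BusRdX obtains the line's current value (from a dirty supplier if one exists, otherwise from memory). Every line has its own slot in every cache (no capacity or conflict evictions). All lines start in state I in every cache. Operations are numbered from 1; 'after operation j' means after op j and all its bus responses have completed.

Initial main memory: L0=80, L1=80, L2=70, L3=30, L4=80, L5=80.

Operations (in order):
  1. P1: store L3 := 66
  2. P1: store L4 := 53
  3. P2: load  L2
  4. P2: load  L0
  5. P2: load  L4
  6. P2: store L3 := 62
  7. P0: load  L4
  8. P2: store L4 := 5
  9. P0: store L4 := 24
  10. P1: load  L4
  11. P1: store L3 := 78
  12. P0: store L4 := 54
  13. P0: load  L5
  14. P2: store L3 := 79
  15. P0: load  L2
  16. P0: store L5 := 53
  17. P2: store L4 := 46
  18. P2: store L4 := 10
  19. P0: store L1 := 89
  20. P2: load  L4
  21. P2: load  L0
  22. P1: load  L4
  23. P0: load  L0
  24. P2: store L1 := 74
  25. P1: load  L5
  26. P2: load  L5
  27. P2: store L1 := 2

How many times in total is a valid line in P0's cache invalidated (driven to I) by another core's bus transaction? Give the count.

invalidations = 3

  op1 P1: store L3 := 66 → I/M/I on L3; bus BusRdX; mem=30
  op2 P1: store L4 := 53 → I/M/I on L4; bus BusRdX; mem=80
  op3 P2: load  L2 → I/I/E on L2; bus BusRd; mem=70
  op4 P2: load  L0 → I/I/E on L0; bus BusRd; mem=80
  op5 P2: load  L4 → I/S/S on L4; bus BusRd Flush; mem=53
  op6 P2: store L3 := 62 → I/I/M on L3; bus BusRdX Flush; mem=66
  op7 P0: load  L4 → S/S/S on L4; bus BusRd; mem=53
  op8 P2: store L4 := 5 → I/I/M on L4; bus BusUpgr; mem=53
  op9 P0: store L4 := 24 → M/I/I on L4; bus BusRdX Flush; mem=5
  op10 P1: load  L4 → S/S/I on L4; bus BusRd Flush; mem=24
  op11 P1: store L3 := 78 → I/M/I on L3; bus BusRdX Flush; mem=62
  op12 P0: store L4 := 54 → M/I/I on L4; bus BusUpgr; mem=24
  op13 P0: load  L5 → E/I/I on L5; bus BusRd; mem=80
  op14 P2: store L3 := 79 → I/I/M on L3; bus BusRdX Flush; mem=78
  op15 P0: load  L2 → S/I/S on L2; bus BusRd; mem=70
  op16 P0: store L5 := 53 → M/I/I on L5; bus (none); mem=80
  op17 P2: store L4 := 46 → I/I/M on L4; bus BusRdX Flush; mem=54
  op18 P2: store L4 := 10 → I/I/M on L4; bus (none); mem=54
  op19 P0: store L1 := 89 → M/I/I on L1; bus BusRdX; mem=80
  op20 P2: load  L4 → I/I/M on L4; bus (none); mem=54
  op21 P2: load  L0 → I/I/E on L0; bus (none); mem=80
  op22 P1: load  L4 → I/S/S on L4; bus BusRd Flush; mem=10
  op23 P0: load  L0 → S/I/S on L0; bus BusRd; mem=80
  op24 P2: store L1 := 74 → I/I/M on L1; bus BusRdX Flush; mem=89
  op25 P1: load  L5 → S/S/I on L5; bus BusRd Flush; mem=53
  op26 P2: load  L5 → S/S/S on L5; bus BusRd; mem=53
  op27 P2: store L1 := 2 → I/I/M on L1; bus (none); mem=89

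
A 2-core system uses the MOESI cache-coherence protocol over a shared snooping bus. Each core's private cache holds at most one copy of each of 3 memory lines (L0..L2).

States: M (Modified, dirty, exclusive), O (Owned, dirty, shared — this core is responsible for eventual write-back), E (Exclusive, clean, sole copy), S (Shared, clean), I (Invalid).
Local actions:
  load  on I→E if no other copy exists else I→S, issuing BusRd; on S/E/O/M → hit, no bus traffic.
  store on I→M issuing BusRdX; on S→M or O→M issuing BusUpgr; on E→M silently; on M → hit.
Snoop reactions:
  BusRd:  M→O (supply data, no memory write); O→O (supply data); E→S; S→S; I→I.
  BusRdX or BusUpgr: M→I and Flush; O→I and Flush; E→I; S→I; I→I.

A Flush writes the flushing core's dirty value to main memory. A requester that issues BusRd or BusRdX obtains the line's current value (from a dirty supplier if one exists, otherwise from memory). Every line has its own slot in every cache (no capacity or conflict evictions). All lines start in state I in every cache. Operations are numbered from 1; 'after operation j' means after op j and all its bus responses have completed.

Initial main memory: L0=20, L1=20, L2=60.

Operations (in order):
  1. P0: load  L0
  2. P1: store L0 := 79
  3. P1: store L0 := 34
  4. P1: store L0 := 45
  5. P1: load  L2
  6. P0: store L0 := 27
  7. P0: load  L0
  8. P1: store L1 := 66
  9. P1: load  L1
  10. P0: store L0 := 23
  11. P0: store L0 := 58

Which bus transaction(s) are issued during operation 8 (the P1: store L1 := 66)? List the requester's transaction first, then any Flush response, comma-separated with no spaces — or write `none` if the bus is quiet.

1. P0: load  L0  bus=[BusRd]  L0: P0=E P1=I  mem[L0]=20
2. P1: store L0 := 79  bus=[BusRdX]  L0: P0=I P1=M  mem[L0]=20
3. P1: store L0 := 34  bus=[-]  L0: P0=I P1=M  mem[L0]=20
4. P1: store L0 := 45  bus=[-]  L0: P0=I P1=M  mem[L0]=20
5. P1: load  L2  bus=[BusRd]  L2: P0=I P1=E  mem[L2]=60
6. P0: store L0 := 27  bus=[BusRdX,Flush]  L0: P0=M P1=I  mem[L0]=45
7. P0: load  L0  bus=[-]  L0: P0=M P1=I  mem[L0]=45
8. P1: store L1 := 66  bus=[BusRdX]  L1: P0=I P1=M  mem[L1]=20
9. P1: load  L1  bus=[-]  L1: P0=I P1=M  mem[L1]=20
10. P0: store L0 := 23  bus=[-]  L0: P0=M P1=I  mem[L0]=45
11. P0: store L0 := 58  bus=[-]  L0: P0=M P1=I  mem[L0]=45

bus = BusRdX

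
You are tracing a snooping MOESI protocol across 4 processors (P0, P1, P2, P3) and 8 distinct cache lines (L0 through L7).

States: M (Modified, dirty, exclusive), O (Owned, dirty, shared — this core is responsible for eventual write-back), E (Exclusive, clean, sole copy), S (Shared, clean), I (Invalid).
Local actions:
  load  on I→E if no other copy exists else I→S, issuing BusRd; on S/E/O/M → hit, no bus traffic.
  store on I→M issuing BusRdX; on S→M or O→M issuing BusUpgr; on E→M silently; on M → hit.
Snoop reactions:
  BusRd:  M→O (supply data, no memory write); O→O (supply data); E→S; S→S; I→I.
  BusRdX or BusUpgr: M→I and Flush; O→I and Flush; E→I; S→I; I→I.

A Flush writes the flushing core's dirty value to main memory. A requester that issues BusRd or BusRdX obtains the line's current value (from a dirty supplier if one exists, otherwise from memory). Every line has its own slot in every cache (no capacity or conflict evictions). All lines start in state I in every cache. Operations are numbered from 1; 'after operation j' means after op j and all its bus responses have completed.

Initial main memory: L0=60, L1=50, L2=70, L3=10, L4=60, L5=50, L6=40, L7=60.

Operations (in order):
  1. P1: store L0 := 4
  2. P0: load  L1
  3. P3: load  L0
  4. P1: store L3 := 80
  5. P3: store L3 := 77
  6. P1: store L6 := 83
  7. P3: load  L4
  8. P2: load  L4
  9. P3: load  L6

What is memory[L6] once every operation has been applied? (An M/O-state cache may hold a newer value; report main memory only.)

memory[L6] = 40

1. P1: store L0 := 4  bus=[BusRdX]  L0: P0=I P1=M P2=I P3=I  mem[L0]=60
2. P0: load  L1  bus=[BusRd]  L1: P0=E P1=I P2=I P3=I  mem[L1]=50
3. P3: load  L0  bus=[BusRd]  L0: P0=I P1=O P2=I P3=S  mem[L0]=60
4. P1: store L3 := 80  bus=[BusRdX]  L3: P0=I P1=M P2=I P3=I  mem[L3]=10
5. P3: store L3 := 77  bus=[BusRdX,Flush]  L3: P0=I P1=I P2=I P3=M  mem[L3]=80
6. P1: store L6 := 83  bus=[BusRdX]  L6: P0=I P1=M P2=I P3=I  mem[L6]=40
7. P3: load  L4  bus=[BusRd]  L4: P0=I P1=I P2=I P3=E  mem[L4]=60
8. P2: load  L4  bus=[BusRd]  L4: P0=I P1=I P2=S P3=S  mem[L4]=60
9. P3: load  L6  bus=[BusRd]  L6: P0=I P1=O P2=I P3=S  mem[L6]=40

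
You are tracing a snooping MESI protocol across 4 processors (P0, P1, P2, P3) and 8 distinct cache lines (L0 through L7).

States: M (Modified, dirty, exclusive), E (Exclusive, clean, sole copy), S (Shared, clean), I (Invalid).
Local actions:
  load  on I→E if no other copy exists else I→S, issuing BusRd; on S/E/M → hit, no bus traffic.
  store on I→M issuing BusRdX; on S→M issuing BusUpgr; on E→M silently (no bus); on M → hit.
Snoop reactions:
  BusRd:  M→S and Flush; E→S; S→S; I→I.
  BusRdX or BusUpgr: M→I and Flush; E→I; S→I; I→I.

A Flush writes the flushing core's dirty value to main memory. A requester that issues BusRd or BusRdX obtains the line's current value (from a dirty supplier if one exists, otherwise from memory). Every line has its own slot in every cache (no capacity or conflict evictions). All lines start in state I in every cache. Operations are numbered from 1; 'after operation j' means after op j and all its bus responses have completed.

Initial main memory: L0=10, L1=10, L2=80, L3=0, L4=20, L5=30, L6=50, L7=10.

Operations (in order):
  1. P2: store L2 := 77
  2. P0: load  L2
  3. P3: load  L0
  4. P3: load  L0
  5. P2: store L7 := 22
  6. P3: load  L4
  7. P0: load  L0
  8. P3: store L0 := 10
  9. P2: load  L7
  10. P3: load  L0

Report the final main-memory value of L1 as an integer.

memory[L1] = 10

1. P2: store L2 := 77  bus=[BusRdX]  L2: P0=I P1=I P2=M P3=I  mem[L2]=80
2. P0: load  L2  bus=[BusRd,Flush]  L2: P0=S P1=I P2=S P3=I  mem[L2]=77
3. P3: load  L0  bus=[BusRd]  L0: P0=I P1=I P2=I P3=E  mem[L0]=10
4. P3: load  L0  bus=[-]  L0: P0=I P1=I P2=I P3=E  mem[L0]=10
5. P2: store L7 := 22  bus=[BusRdX]  L7: P0=I P1=I P2=M P3=I  mem[L7]=10
6. P3: load  L4  bus=[BusRd]  L4: P0=I P1=I P2=I P3=E  mem[L4]=20
7. P0: load  L0  bus=[BusRd]  L0: P0=S P1=I P2=I P3=S  mem[L0]=10
8. P3: store L0 := 10  bus=[BusUpgr]  L0: P0=I P1=I P2=I P3=M  mem[L0]=10
9. P2: load  L7  bus=[-]  L7: P0=I P1=I P2=M P3=I  mem[L7]=10
10. P3: load  L0  bus=[-]  L0: P0=I P1=I P2=I P3=M  mem[L0]=10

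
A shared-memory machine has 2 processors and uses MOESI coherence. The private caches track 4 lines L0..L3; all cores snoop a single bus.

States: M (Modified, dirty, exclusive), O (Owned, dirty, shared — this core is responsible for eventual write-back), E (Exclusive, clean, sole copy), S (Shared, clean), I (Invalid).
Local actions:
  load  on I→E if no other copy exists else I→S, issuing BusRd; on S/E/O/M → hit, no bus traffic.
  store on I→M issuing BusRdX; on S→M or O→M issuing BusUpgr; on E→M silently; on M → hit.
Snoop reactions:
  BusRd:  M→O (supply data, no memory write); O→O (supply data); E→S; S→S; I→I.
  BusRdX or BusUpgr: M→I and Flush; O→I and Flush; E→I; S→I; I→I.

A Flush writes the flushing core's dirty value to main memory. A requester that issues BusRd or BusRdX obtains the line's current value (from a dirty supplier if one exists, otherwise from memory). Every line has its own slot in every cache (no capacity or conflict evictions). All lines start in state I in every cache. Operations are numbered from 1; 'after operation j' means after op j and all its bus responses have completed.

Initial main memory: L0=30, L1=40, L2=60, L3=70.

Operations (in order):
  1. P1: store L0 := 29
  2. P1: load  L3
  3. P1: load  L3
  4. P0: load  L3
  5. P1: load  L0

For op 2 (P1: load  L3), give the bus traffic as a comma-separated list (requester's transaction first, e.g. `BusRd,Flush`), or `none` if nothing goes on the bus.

[1] P1: store L0 := 29 | P0:I, P1:M(29) | bus: BusRdX
[2] P1: load  L3 | P0:I, P1:E(70) | bus: BusRd
[3] P1: load  L3 | P0:I, P1:E(70) | bus: none
[4] P0: load  L3 | P0:S(70), P1:S(70) | bus: BusRd
[5] P1: load  L0 | P0:I, P1:M(29) | bus: none

bus = BusRd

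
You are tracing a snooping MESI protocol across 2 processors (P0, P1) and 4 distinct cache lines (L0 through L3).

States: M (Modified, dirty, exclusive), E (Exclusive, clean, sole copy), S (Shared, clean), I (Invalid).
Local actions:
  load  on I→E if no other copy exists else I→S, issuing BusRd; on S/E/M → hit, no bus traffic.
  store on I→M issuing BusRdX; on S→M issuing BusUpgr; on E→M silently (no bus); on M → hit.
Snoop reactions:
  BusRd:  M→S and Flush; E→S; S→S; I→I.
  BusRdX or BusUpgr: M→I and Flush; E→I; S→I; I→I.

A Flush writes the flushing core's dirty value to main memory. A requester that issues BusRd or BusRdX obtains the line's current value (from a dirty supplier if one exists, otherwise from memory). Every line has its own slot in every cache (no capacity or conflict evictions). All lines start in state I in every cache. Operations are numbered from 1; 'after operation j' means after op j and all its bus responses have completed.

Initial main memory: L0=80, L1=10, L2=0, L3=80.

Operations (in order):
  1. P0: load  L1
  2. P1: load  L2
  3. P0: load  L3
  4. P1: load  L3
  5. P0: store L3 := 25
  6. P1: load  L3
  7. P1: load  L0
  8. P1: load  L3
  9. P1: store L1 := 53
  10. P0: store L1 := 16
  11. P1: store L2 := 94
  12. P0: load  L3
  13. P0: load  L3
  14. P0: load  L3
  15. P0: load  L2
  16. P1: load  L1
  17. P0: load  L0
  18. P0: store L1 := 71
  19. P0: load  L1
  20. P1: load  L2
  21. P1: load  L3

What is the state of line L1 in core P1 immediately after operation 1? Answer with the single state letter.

state = I

1. P0: load  L1  bus=[BusRd]  L1: P0=E P1=I  mem[L1]=10
2. P1: load  L2  bus=[BusRd]  L2: P0=I P1=E  mem[L2]=0
3. P0: load  L3  bus=[BusRd]  L3: P0=E P1=I  mem[L3]=80
4. P1: load  L3  bus=[BusRd]  L3: P0=S P1=S  mem[L3]=80
5. P0: store L3 := 25  bus=[BusUpgr]  L3: P0=M P1=I  mem[L3]=80
6. P1: load  L3  bus=[BusRd,Flush]  L3: P0=S P1=S  mem[L3]=25
7. P1: load  L0  bus=[BusRd]  L0: P0=I P1=E  mem[L0]=80
8. P1: load  L3  bus=[-]  L3: P0=S P1=S  mem[L3]=25
9. P1: store L1 := 53  bus=[BusRdX]  L1: P0=I P1=M  mem[L1]=10
10. P0: store L1 := 16  bus=[BusRdX,Flush]  L1: P0=M P1=I  mem[L1]=53
11. P1: store L2 := 94  bus=[-]  L2: P0=I P1=M  mem[L2]=0
12. P0: load  L3  bus=[-]  L3: P0=S P1=S  mem[L3]=25
13. P0: load  L3  bus=[-]  L3: P0=S P1=S  mem[L3]=25
14. P0: load  L3  bus=[-]  L3: P0=S P1=S  mem[L3]=25
15. P0: load  L2  bus=[BusRd,Flush]  L2: P0=S P1=S  mem[L2]=94
16. P1: load  L1  bus=[BusRd,Flush]  L1: P0=S P1=S  mem[L1]=16
17. P0: load  L0  bus=[BusRd]  L0: P0=S P1=S  mem[L0]=80
18. P0: store L1 := 71  bus=[BusUpgr]  L1: P0=M P1=I  mem[L1]=16
19. P0: load  L1  bus=[-]  L1: P0=M P1=I  mem[L1]=16
20. P1: load  L2  bus=[-]  L2: P0=S P1=S  mem[L2]=94
21. P1: load  L3  bus=[-]  L3: P0=S P1=S  mem[L3]=25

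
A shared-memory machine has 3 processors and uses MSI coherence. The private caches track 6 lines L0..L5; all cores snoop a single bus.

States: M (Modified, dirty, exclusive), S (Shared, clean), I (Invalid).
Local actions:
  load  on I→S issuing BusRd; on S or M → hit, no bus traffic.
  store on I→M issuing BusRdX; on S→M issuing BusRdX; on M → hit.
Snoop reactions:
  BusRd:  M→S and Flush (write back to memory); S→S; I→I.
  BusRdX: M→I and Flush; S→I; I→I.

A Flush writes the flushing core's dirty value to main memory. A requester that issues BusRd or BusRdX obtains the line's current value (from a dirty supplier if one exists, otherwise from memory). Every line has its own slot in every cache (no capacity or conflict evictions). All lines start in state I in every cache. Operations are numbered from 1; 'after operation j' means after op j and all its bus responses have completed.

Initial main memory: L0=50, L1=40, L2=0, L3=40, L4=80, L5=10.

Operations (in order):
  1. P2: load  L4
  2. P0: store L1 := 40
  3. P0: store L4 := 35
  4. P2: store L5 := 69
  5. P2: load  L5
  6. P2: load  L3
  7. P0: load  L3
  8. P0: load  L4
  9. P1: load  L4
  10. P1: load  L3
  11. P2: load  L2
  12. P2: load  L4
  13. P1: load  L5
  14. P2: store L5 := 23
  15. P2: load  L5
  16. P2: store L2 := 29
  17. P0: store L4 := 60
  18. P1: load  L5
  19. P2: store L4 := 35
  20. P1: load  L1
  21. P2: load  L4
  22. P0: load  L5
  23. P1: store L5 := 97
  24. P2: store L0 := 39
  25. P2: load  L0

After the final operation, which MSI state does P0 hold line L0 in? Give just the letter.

state = I

[1] P2: load  L4 | P0:I, P1:I, P2:S(80) | bus: BusRd
[2] P0: store L1 := 40 | P0:M(40), P1:I, P2:I | bus: BusRdX
[3] P0: store L4 := 35 | P0:M(35), P1:I, P2:I | bus: BusRdX
[4] P2: store L5 := 69 | P0:I, P1:I, P2:M(69) | bus: BusRdX
[5] P2: load  L5 | P0:I, P1:I, P2:M(69) | bus: none
[6] P2: load  L3 | P0:I, P1:I, P2:S(40) | bus: BusRd
[7] P0: load  L3 | P0:S(40), P1:I, P2:S(40) | bus: BusRd
[8] P0: load  L4 | P0:M(35), P1:I, P2:I | bus: none
[9] P1: load  L4 | P0:S(35), P1:S(35), P2:I | bus: BusRd,Flush
[10] P1: load  L3 | P0:S(40), P1:S(40), P2:S(40) | bus: BusRd
[11] P2: load  L2 | P0:I, P1:I, P2:S(0) | bus: BusRd
[12] P2: load  L4 | P0:S(35), P1:S(35), P2:S(35) | bus: BusRd
[13] P1: load  L5 | P0:I, P1:S(69), P2:S(69) | bus: BusRd,Flush
[14] P2: store L5 := 23 | P0:I, P1:I, P2:M(23) | bus: BusRdX
[15] P2: load  L5 | P0:I, P1:I, P2:M(23) | bus: none
[16] P2: store L2 := 29 | P0:I, P1:I, P2:M(29) | bus: BusRdX
[17] P0: store L4 := 60 | P0:M(60), P1:I, P2:I | bus: BusRdX
[18] P1: load  L5 | P0:I, P1:S(23), P2:S(23) | bus: BusRd,Flush
[19] P2: store L4 := 35 | P0:I, P1:I, P2:M(35) | bus: BusRdX,Flush
[20] P1: load  L1 | P0:S(40), P1:S(40), P2:I | bus: BusRd,Flush
[21] P2: load  L4 | P0:I, P1:I, P2:M(35) | bus: none
[22] P0: load  L5 | P0:S(23), P1:S(23), P2:S(23) | bus: BusRd
[23] P1: store L5 := 97 | P0:I, P1:M(97), P2:I | bus: BusRdX
[24] P2: store L0 := 39 | P0:I, P1:I, P2:M(39) | bus: BusRdX
[25] P2: load  L0 | P0:I, P1:I, P2:M(39) | bus: none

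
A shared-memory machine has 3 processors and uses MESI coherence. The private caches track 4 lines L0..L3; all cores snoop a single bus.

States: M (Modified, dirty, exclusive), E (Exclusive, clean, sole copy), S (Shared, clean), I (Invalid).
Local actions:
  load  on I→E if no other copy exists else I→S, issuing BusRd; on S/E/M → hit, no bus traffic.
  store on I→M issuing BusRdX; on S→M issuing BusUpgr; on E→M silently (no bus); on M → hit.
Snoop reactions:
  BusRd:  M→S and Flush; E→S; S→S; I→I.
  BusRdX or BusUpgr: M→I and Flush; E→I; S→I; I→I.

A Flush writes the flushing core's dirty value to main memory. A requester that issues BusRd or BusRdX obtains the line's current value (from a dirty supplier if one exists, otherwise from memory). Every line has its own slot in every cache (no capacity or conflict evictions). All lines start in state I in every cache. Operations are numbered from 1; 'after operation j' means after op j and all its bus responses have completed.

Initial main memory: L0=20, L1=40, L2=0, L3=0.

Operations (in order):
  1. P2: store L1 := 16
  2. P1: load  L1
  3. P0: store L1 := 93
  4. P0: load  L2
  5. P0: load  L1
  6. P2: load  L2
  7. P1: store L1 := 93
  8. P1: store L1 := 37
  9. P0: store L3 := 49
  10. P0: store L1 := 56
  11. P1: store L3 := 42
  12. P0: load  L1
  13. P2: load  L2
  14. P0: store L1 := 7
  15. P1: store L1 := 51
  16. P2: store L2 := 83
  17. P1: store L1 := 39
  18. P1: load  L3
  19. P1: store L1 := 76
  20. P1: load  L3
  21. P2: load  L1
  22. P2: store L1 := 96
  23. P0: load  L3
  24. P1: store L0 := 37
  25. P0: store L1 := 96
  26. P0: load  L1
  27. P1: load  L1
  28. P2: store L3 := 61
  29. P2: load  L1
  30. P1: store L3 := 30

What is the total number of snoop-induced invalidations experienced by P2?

invalidations = 3

step 1: P2: store L1 := 16  ⟶  IIM  (L1)  txn=BusRdX  M[L1]=40
step 2: P1: load  L1  ⟶  ISS  (L1)  txn=BusRd+Flush  M[L1]=16
step 3: P0: store L1 := 93  ⟶  MII  (L1)  txn=BusRdX  M[L1]=16
step 4: P0: load  L2  ⟶  EII  (L2)  txn=BusRd  M[L2]=0
step 5: P0: load  L1  ⟶  MII  (L1)  txn=∅  M[L1]=16
step 6: P2: load  L2  ⟶  SIS  (L2)  txn=BusRd  M[L2]=0
step 7: P1: store L1 := 93  ⟶  IMI  (L1)  txn=BusRdX+Flush  M[L1]=93
step 8: P1: store L1 := 37  ⟶  IMI  (L1)  txn=∅  M[L1]=93
step 9: P0: store L3 := 49  ⟶  MII  (L3)  txn=BusRdX  M[L3]=0
step 10: P0: store L1 := 56  ⟶  MII  (L1)  txn=BusRdX+Flush  M[L1]=37
step 11: P1: store L3 := 42  ⟶  IMI  (L3)  txn=BusRdX+Flush  M[L3]=49
step 12: P0: load  L1  ⟶  MII  (L1)  txn=∅  M[L1]=37
step 13: P2: load  L2  ⟶  SIS  (L2)  txn=∅  M[L2]=0
step 14: P0: store L1 := 7  ⟶  MII  (L1)  txn=∅  M[L1]=37
step 15: P1: store L1 := 51  ⟶  IMI  (L1)  txn=BusRdX+Flush  M[L1]=7
step 16: P2: store L2 := 83  ⟶  IIM  (L2)  txn=BusUpgr  M[L2]=0
step 17: P1: store L1 := 39  ⟶  IMI  (L1)  txn=∅  M[L1]=7
step 18: P1: load  L3  ⟶  IMI  (L3)  txn=∅  M[L3]=49
step 19: P1: store L1 := 76  ⟶  IMI  (L1)  txn=∅  M[L1]=7
step 20: P1: load  L3  ⟶  IMI  (L3)  txn=∅  M[L3]=49
step 21: P2: load  L1  ⟶  ISS  (L1)  txn=BusRd+Flush  M[L1]=76
step 22: P2: store L1 := 96  ⟶  IIM  (L1)  txn=BusUpgr  M[L1]=76
step 23: P0: load  L3  ⟶  SSI  (L3)  txn=BusRd+Flush  M[L3]=42
step 24: P1: store L0 := 37  ⟶  IMI  (L0)  txn=BusRdX  M[L0]=20
step 25: P0: store L1 := 96  ⟶  MII  (L1)  txn=BusRdX+Flush  M[L1]=96
step 26: P0: load  L1  ⟶  MII  (L1)  txn=∅  M[L1]=96
step 27: P1: load  L1  ⟶  SSI  (L1)  txn=BusRd+Flush  M[L1]=96
step 28: P2: store L3 := 61  ⟶  IIM  (L3)  txn=BusRdX  M[L3]=42
step 29: P2: load  L1  ⟶  SSS  (L1)  txn=BusRd  M[L1]=96
step 30: P1: store L3 := 30  ⟶  IMI  (L3)  txn=BusRdX+Flush  M[L3]=61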